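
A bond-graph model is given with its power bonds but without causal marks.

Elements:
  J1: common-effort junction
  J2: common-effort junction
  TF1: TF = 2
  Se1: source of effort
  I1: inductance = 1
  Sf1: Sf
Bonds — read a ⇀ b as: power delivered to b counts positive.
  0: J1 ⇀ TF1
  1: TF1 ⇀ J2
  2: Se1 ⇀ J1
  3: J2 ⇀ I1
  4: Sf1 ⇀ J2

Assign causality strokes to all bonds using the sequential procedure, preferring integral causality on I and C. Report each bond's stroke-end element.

β2 →J1  (Se1 (Se) sets effort on bond)
β4 →Sf1  (Sf1 fixes flow; stroke at Sf1)
β0 →TF1  (J1: bond 2 brought effort, rest push out)
β1 →J2  (TF TF1: opposite of bond 0)
β3 →I1  (J2: bond 1 brought effort, rest push out)

#0 →TF1
#1 →J2
#2 →J1
#3 →I1
#4 →Sf1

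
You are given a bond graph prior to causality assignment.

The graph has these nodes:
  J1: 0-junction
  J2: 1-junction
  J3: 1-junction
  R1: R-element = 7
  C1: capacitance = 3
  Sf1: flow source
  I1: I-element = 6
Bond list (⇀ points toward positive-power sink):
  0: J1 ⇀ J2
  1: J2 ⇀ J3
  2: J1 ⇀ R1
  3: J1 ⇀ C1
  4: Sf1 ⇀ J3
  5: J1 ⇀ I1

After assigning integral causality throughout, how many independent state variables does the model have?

2  (C1, I1 all integral)

bond 4 →Sf1  (Sf1 (Sf) sets flow on bond)
bond 1 →J3  (J3 flow already set via bond 4)
bond 0 →J2  (common-f at J2 fixed by 1)
bond 3 →J1  (prefer integral on C1)
bond 2 →R1  (J1: bond 3 brought effort, rest push out)
bond 5 →I1  (J1 effort already set via bond 3)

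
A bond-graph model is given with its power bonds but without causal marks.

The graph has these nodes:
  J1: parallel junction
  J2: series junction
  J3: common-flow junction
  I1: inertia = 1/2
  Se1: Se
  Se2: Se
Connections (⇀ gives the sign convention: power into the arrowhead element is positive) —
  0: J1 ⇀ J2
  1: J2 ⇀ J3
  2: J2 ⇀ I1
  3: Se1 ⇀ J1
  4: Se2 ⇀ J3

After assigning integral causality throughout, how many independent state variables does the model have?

1  (I1 all integral)

#3 stroke at J1  (source Se1 imposes e)
#4 stroke at J3  (Se2 (Se) sets effort on bond)
#0 stroke at J2  (common-e at J1 fixed by 3)
#1 stroke at J2  (only one flow-in slot at J3)
#2 stroke at I1  (J2 needs exactly one f-in)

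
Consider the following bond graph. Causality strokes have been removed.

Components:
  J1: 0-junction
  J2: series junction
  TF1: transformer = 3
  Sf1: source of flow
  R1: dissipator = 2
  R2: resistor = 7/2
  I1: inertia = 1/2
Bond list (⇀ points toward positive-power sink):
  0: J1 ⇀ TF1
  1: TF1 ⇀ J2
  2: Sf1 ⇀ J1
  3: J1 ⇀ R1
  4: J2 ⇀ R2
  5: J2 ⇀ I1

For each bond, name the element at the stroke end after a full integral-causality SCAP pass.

bond 2 stroke at Sf1  (Sf1: flow source, stroke at near end)
bond 5 stroke at I1  (prefer integral on I1)
bond 1 stroke at J2  (J2: bond 5 brought flow, rest push out)
bond 4 stroke at J2  (1-jn J2 has f-setter on 5)
bond 0 stroke at TF1  (TF TF1: opposite of bond 1)
bond 3 stroke at J1  (closing 0-jn rule on J1)

β0 stroke→TF1
β1 stroke→J2
β2 stroke→Sf1
β3 stroke→J1
β4 stroke→J2
β5 stroke→I1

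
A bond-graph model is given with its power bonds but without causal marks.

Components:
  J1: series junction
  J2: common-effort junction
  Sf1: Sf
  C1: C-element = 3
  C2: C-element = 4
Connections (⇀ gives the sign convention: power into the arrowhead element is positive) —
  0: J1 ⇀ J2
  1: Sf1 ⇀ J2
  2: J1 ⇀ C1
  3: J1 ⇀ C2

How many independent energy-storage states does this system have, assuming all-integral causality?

b1 →Sf1  (Sf1 (Sf) sets flow on bond)
b0 →J2  (only one effort-in slot at J2)
b2 →J1  (common-f at J1 fixed by 0)
b3 →J1  (1-jn J1 has f-setter on 0)

2  (C1, C2 all integral)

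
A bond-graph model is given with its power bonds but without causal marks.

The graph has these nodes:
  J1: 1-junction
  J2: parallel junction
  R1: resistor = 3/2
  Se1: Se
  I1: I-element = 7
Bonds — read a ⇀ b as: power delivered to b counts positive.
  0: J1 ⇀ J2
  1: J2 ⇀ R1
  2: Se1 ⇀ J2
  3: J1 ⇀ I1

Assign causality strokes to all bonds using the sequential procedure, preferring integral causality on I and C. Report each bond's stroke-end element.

β0 stroke at J1
β1 stroke at R1
β2 stroke at J2
β3 stroke at I1

b2 stroke at J2  (source Se1 imposes e)
b0 stroke at J1  (J2: bond 2 brought effort, rest push out)
b1 stroke at R1  (0-jn J2 has e-setter on 2)
b3 stroke at I1  (J1 needs exactly one f-in)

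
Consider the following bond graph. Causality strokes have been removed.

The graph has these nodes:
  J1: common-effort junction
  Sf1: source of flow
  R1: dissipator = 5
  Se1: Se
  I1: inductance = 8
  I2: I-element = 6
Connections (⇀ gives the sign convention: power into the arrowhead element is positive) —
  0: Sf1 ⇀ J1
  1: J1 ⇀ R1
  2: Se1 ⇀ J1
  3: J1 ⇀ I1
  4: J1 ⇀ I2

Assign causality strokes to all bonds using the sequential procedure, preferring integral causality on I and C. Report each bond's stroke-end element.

β0 →Sf1
β1 →R1
β2 →J1
β3 →I1
β4 →I2

#0 stroke→Sf1  (source Sf1 imposes f)
#2 stroke→J1  (source Se1 imposes e)
#1 stroke→R1  (0-jn J1 has e-setter on 2)
#3 stroke→I1  (J1 effort already set via bond 2)
#4 stroke→I2  (J1: bond 2 brought effort, rest push out)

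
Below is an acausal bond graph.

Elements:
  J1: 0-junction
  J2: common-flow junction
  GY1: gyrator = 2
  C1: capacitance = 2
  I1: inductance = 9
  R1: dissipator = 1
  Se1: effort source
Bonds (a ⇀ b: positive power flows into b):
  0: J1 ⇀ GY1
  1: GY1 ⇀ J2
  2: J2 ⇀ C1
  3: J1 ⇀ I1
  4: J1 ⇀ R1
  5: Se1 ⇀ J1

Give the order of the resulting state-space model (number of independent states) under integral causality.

2  (C1, I1 all integral)

β5 |J1  (Se1 fixes effort; stroke away)
β0 |GY1  (common-e at J1 fixed by 5)
β3 |I1  (common-e at J1 fixed by 5)
β4 |R1  (0-jn J1 has e-setter on 5)
β1 |GY1  (through GY1, causality inverts; strokes same side of GY1)
β2 |J2  (1-jn J2 has f-setter on 1)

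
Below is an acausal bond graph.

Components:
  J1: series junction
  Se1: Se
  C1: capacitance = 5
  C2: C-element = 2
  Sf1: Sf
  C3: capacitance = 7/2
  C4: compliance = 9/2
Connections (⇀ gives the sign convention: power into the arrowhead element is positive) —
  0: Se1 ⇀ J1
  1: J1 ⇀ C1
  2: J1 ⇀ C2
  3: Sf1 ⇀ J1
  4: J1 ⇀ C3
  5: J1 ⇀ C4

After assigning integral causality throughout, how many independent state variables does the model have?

b0 |J1  (Se1 fixes effort; stroke away)
b3 |Sf1  (source Sf1 imposes f)
b1 |J1  (common-f at J1 fixed by 3)
b2 |J1  (J1 flow already set via bond 3)
b4 |J1  (J1 flow already set via bond 3)
b5 |J1  (common-f at J1 fixed by 3)

4  (C1, C2, C3, C4 all integral)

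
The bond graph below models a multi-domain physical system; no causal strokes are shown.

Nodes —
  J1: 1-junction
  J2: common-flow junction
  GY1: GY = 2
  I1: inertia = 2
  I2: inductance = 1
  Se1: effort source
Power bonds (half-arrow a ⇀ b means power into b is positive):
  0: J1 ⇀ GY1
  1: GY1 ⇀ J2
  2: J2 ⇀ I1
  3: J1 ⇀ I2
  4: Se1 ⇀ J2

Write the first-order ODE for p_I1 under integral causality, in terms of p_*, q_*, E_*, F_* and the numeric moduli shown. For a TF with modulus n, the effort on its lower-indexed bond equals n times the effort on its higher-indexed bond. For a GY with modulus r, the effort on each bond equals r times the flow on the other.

β4 stroke at J2  (source Se1 imposes e)
β2 stroke at I1  (prefer integral on I1)
β1 stroke at J2  (common-f at J2 fixed by 2)
β0 stroke at J1  (GY1 both-in/both-out from 1)
β3 stroke at I2  (J1 needs exactly one f-in)

dp_I1/dt = E_Se1 + 2*p_I2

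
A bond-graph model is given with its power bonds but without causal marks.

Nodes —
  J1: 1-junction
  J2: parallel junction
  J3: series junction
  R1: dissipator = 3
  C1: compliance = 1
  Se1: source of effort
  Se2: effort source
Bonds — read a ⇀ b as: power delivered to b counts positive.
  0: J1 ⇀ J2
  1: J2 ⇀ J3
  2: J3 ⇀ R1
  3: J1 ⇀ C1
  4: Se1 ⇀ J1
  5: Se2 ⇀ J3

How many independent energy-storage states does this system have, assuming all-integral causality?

β4 stroke at J1  (Se1: effort source, stroke at far end)
β5 stroke at J3  (Se2 (Se) sets effort on bond)
β3 stroke at J1  (prefer integral on C1)
β0 stroke at J2  (J1: last free bond brings flow in)
β1 stroke at J3  (J2 effort already set via bond 0)
β2 stroke at R1  (J3 needs exactly one f-in)

1  (C1 all integral)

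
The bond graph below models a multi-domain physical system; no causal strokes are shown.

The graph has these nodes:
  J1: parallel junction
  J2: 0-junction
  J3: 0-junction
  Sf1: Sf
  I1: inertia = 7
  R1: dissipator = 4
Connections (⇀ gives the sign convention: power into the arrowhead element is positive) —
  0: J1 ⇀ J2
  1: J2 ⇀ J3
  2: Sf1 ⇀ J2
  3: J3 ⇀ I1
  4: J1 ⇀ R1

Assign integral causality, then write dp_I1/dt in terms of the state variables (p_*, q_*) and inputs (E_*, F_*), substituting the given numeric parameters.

dp_I1/dt = 4*F_Sf1 - 4*p_I1/7

#2 |Sf1  (Sf1: flow source, stroke at near end)
#3 |I1  (I1 outputs flow p/I1)
#1 |J3  (J3 needs exactly one e-in)
#0 |J2  (J2 needs exactly one e-in)
#4 |J1  (J1: last free bond brings effort in)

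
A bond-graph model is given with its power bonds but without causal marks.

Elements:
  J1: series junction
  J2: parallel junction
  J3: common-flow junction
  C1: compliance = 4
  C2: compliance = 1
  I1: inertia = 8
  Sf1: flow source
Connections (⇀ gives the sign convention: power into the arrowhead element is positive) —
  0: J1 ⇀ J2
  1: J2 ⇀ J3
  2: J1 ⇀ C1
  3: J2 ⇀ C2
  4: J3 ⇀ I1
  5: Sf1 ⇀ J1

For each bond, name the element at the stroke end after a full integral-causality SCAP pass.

#5 stroke at Sf1  (Sf1 (Sf) sets flow on bond)
#0 stroke at J1  (J1 flow already set via bond 5)
#2 stroke at J1  (J1 flow already set via bond 5)
#3 stroke at J2  (C2 integral (e out))
#1 stroke at J3  (J2: bond 3 brought effort, rest push out)
#4 stroke at I1  (J3: last free bond brings flow in)

b0 |J1
b1 |J3
b2 |J1
b3 |J2
b4 |I1
b5 |Sf1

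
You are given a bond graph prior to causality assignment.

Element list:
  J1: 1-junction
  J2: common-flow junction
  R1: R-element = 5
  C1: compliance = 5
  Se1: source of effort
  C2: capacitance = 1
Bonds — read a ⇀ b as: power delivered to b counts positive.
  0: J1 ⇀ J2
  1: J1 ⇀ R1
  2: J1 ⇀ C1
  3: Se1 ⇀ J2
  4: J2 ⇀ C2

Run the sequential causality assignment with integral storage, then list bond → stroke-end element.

#0 stroke at J1
#1 stroke at R1
#2 stroke at J1
#3 stroke at J2
#4 stroke at J2

β3 stroke at J2  (Se1 fixes effort; stroke away)
β2 stroke at J1  (prefer integral on C1)
β4 stroke at J2  (C2: C, integral causality)
β0 stroke at J1  (J2 needs exactly one f-in)
β1 stroke at R1  (J1 needs exactly one f-in)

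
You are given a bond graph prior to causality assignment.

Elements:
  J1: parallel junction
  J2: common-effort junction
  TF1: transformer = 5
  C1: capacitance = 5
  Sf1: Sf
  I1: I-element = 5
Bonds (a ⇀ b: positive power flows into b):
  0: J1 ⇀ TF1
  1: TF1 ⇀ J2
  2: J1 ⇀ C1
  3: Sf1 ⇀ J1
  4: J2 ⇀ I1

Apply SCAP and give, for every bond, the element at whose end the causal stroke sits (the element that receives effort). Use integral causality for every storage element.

bond 0 |TF1
bond 1 |J2
bond 2 |J1
bond 3 |Sf1
bond 4 |I1

b3 stroke→Sf1  (Sf1 (Sf) sets flow on bond)
b2 stroke→J1  (prefer integral on C1)
b0 stroke→TF1  (J1: bond 2 brought effort, rest push out)
b1 stroke→J2  (TF1: transformer flips bond 0)
b4 stroke→I1  (J2: bond 1 brought effort, rest push out)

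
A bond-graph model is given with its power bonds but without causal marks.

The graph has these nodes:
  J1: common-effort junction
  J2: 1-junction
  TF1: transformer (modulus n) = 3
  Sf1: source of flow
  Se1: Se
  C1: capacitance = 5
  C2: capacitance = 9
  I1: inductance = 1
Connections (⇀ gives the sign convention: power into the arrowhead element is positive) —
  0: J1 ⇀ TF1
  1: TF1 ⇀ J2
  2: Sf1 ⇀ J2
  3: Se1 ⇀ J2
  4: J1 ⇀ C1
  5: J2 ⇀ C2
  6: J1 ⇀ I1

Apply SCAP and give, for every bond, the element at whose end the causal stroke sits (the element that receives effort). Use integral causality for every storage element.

b0 stroke at TF1
b1 stroke at J2
b2 stroke at Sf1
b3 stroke at J2
b4 stroke at J1
b5 stroke at J2
b6 stroke at I1

bond 2 stroke at Sf1  (Sf1: flow source, stroke at near end)
bond 3 stroke at J2  (Se1 (Se) sets effort on bond)
bond 1 stroke at J2  (J2 flow already set via bond 2)
bond 5 stroke at J2  (J2 flow already set via bond 2)
bond 0 stroke at TF1  (TF TF1: opposite of bond 1)
bond 4 stroke at J1  (C1 integral (e out))
bond 6 stroke at I1  (J1: bond 4 brought effort, rest push out)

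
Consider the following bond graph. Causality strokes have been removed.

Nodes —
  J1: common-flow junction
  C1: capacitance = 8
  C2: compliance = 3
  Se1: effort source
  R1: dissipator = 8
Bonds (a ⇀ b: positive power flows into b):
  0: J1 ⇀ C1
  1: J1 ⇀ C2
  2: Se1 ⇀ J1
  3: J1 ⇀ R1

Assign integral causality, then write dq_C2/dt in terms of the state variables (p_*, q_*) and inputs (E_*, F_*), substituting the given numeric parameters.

#2 stroke→J1  (source Se1 imposes e)
#0 stroke→J1  (C1 integral (e out))
#1 stroke→J1  (C2 outputs effort q/C2)
#3 stroke→R1  (only one flow-in slot at J1)

dq_C2/dt = E_Se1/8 - q_C1/64 - q_C2/24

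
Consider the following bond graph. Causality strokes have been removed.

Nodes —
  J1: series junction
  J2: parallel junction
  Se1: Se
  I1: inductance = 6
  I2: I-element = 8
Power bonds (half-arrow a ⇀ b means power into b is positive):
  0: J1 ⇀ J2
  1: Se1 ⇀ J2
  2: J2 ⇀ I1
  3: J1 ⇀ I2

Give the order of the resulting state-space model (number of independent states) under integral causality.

b1 |J2  (source Se1 imposes e)
b0 |J1  (J2 effort already set via bond 1)
b2 |I1  (common-e at J2 fixed by 1)
b3 |I2  (closing 1-jn rule on J1)

2  (I1, I2 all integral)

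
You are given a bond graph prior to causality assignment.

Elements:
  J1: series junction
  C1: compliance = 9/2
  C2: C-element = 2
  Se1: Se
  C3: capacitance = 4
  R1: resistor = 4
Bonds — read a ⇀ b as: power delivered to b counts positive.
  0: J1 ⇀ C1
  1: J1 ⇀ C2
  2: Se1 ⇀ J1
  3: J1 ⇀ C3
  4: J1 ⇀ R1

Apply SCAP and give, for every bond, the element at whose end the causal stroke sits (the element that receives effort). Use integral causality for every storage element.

bond 2 |J1  (source Se1 imposes e)
bond 0 |J1  (C1 integral (e out))
bond 1 |J1  (C2 integral (e out))
bond 3 |J1  (C3: C, integral causality)
bond 4 |R1  (closing 1-jn rule on J1)

bond 0 →J1
bond 1 →J1
bond 2 →J1
bond 3 →J1
bond 4 →R1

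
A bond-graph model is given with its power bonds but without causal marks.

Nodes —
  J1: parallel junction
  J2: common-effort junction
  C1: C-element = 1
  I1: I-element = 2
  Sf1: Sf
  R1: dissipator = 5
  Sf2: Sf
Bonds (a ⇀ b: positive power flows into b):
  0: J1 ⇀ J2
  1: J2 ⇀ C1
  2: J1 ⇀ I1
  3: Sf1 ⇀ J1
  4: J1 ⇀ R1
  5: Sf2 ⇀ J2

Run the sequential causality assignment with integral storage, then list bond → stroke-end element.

#0 |J1
#1 |J2
#2 |I1
#3 |Sf1
#4 |R1
#5 |Sf2

#3 →Sf1  (Sf1 (Sf) sets flow on bond)
#5 →Sf2  (Sf2 fixes flow; stroke at Sf2)
#1 →J2  (prefer integral on C1)
#0 →J1  (J2 effort already set via bond 1)
#2 →I1  (common-e at J1 fixed by 0)
#4 →R1  (0-jn J1 has e-setter on 0)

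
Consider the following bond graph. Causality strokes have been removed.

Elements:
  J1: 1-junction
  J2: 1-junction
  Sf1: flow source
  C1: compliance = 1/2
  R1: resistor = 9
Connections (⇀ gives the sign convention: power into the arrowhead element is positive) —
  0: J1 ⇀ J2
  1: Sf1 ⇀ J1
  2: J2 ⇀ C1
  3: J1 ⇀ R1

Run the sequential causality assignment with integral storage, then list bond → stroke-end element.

bond 1 |Sf1  (Sf1: flow source, stroke at near end)
bond 0 |J1  (J1: bond 1 brought flow, rest push out)
bond 3 |J1  (1-jn J1 has f-setter on 1)
bond 2 |J2  (J2: bond 0 brought flow, rest push out)

bond 0 stroke→J1
bond 1 stroke→Sf1
bond 2 stroke→J2
bond 3 stroke→J1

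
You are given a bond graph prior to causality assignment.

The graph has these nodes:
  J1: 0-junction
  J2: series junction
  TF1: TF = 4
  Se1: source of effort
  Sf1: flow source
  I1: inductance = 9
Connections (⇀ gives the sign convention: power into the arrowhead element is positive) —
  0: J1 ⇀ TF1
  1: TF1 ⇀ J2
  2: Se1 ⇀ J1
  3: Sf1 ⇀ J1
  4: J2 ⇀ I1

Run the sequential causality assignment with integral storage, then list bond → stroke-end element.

β2 |J1  (Se1: effort source, stroke at far end)
β3 |Sf1  (Sf1 fixes flow; stroke at Sf1)
β0 |TF1  (J1 effort already set via bond 2)
β1 |J2  (TF1 one-in-one-out from 0)
β4 |I1  (J2: last free bond brings flow in)

b0 →TF1
b1 →J2
b2 →J1
b3 →Sf1
b4 →I1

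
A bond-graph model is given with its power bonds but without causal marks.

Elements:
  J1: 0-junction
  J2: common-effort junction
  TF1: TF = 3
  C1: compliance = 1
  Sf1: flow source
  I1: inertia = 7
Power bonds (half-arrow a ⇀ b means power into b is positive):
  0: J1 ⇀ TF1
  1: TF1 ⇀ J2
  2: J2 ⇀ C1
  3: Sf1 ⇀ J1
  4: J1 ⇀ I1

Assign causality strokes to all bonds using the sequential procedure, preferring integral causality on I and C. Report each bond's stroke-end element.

#3 stroke→Sf1  (Sf1 (Sf) sets flow on bond)
#2 stroke→J2  (prefer integral on C1)
#1 stroke→TF1  (J2 effort already set via bond 2)
#0 stroke→J1  (TF1 one-in-one-out from 1)
#4 stroke→I1  (J1: bond 0 brought effort, rest push out)

b0 stroke at J1
b1 stroke at TF1
b2 stroke at J2
b3 stroke at Sf1
b4 stroke at I1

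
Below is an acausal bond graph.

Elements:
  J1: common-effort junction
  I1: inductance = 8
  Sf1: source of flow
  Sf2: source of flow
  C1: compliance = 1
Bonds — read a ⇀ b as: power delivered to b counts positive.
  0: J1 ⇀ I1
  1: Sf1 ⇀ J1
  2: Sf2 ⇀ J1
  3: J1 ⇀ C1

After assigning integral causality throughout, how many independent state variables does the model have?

2  (C1, I1 all integral)

β1 stroke at Sf1  (Sf1 (Sf) sets flow on bond)
β2 stroke at Sf2  (source Sf2 imposes f)
β0 stroke at I1  (I1 outputs flow p/I1)
β3 stroke at J1  (J1: last free bond brings effort in)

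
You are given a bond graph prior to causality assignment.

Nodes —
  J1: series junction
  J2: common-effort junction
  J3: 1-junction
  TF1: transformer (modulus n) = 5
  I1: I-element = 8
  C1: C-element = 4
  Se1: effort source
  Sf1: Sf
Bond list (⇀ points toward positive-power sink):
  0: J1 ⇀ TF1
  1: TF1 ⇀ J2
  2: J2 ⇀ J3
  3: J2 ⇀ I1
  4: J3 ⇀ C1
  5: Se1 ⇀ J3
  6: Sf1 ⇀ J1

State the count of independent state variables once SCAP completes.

b5 stroke→J3  (Se1 (Se) sets effort on bond)
b6 stroke→Sf1  (source Sf1 imposes f)
b0 stroke→J1  (J1 flow already set via bond 6)
b1 stroke→TF1  (TF TF1: opposite of bond 0)
b3 stroke→I1  (I1 outputs flow p/I1)
b2 stroke→J2  (only one effort-in slot at J2)
b4 stroke→J3  (common-f at J3 fixed by 2)

2  (C1, I1 all integral)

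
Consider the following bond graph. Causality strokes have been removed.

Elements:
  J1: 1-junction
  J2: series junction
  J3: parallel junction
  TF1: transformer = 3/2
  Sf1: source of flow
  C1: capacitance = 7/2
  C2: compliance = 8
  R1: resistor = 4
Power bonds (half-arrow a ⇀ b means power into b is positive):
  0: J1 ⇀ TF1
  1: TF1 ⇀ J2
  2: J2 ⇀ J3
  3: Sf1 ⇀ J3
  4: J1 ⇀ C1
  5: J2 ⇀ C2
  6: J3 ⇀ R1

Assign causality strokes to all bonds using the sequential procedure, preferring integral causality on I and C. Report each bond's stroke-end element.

β0 stroke at TF1
β1 stroke at J2
β2 stroke at J3
β3 stroke at Sf1
β4 stroke at J1
β5 stroke at J2
β6 stroke at R1

b3 |Sf1  (source Sf1 imposes f)
b4 |J1  (C1 outputs effort q/C1)
b0 |TF1  (J1 needs exactly one f-in)
b1 |J2  (TF1 one-in-one-out from 0)
b5 |J2  (C2 integral (e out))
b2 |J3  (J2 needs exactly one f-in)
b6 |R1  (J3: bond 2 brought effort, rest push out)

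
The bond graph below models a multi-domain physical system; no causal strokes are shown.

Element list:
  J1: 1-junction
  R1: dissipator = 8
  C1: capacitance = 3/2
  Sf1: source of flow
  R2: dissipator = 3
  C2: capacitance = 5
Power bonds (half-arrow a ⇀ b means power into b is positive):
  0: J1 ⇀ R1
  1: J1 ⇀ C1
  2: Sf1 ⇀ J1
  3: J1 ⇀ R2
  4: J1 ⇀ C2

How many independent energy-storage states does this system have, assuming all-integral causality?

2  (C1, C2 all integral)

#2 stroke at Sf1  (source Sf1 imposes f)
#0 stroke at J1  (J1: bond 2 brought flow, rest push out)
#1 stroke at J1  (J1: bond 2 brought flow, rest push out)
#3 stroke at J1  (J1 flow already set via bond 2)
#4 stroke at J1  (J1 flow already set via bond 2)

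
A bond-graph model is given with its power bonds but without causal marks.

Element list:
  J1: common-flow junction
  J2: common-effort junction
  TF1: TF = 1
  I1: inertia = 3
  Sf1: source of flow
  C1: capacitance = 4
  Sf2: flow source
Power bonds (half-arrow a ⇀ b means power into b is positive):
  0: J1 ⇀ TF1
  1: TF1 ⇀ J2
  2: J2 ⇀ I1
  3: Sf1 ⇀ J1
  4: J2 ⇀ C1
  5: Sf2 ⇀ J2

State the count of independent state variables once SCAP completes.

bond 3 stroke at Sf1  (Sf1 (Sf) sets flow on bond)
bond 5 stroke at Sf2  (Sf2: flow source, stroke at near end)
bond 0 stroke at J1  (1-jn J1 has f-setter on 3)
bond 1 stroke at TF1  (TF1 one-in-one-out from 0)
bond 2 stroke at I1  (I1 outputs flow p/I1)
bond 4 stroke at J2  (closing 0-jn rule on J2)

2  (C1, I1 all integral)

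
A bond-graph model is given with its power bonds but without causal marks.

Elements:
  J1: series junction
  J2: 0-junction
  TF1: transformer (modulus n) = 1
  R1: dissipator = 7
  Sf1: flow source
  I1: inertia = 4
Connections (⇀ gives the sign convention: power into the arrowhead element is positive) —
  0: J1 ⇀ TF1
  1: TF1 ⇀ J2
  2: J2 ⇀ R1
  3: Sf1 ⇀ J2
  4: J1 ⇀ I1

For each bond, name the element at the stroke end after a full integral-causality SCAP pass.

β0 →J1
β1 →TF1
β2 →J2
β3 →Sf1
β4 →I1

β3 stroke at Sf1  (Sf1 (Sf) sets flow on bond)
β4 stroke at I1  (I1 outputs flow p/I1)
β0 stroke at J1  (1-jn J1 has f-setter on 4)
β1 stroke at TF1  (TF1 one-in-one-out from 0)
β2 stroke at J2  (J2: last free bond brings effort in)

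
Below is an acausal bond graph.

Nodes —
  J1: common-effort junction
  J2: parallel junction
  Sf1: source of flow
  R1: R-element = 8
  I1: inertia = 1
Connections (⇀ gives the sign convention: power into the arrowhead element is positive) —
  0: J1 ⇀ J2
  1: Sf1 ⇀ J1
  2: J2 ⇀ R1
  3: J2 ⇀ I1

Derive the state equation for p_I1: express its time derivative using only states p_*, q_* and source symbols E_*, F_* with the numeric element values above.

dp_I1/dt = 8*F_Sf1 - 8*p_I1

#1 →Sf1  (Sf1 (Sf) sets flow on bond)
#0 →J1  (closing 0-jn rule on J1)
#3 →I1  (prefer integral on I1)
#2 →J2  (J2: last free bond brings effort in)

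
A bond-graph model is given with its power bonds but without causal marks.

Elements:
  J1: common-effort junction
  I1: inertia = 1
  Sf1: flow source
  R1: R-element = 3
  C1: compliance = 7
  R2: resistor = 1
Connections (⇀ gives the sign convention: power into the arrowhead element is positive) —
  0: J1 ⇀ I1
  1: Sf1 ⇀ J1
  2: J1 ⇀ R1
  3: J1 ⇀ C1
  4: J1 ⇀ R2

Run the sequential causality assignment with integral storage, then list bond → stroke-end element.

bond 0 stroke at I1
bond 1 stroke at Sf1
bond 2 stroke at R1
bond 3 stroke at J1
bond 4 stroke at R2

bond 1 →Sf1  (Sf1 fixes flow; stroke at Sf1)
bond 0 →I1  (I1 integral (f out))
bond 3 →J1  (C1 integral (e out))
bond 2 →R1  (0-jn J1 has e-setter on 3)
bond 4 →R2  (J1 effort already set via bond 3)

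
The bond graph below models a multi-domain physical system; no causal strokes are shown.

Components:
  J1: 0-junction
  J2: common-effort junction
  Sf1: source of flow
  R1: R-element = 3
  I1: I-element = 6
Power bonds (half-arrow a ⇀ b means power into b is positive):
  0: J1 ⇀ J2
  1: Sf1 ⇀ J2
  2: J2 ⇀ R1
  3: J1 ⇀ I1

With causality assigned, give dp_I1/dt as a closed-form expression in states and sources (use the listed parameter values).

#1 |Sf1  (Sf1 (Sf) sets flow on bond)
#3 |I1  (prefer integral on I1)
#0 |J1  (J1: last free bond brings effort in)
#2 |J2  (closing 0-jn rule on J2)

dp_I1/dt = 3*F_Sf1 - p_I1/2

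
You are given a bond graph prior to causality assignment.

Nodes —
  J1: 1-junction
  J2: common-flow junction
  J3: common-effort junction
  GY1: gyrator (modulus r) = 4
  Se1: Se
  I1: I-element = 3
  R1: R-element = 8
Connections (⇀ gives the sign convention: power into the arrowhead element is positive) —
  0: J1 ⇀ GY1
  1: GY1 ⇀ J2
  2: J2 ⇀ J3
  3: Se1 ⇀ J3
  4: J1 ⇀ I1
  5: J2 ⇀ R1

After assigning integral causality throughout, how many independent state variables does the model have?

#3 stroke at J3  (Se1 (Se) sets effort on bond)
#2 stroke at J2  (J3 effort already set via bond 3)
#4 stroke at I1  (I1 integral (f out))
#0 stroke at J1  (J1: bond 4 brought flow, rest push out)
#1 stroke at J2  (through GY1, causality inverts; strokes same side of GY1)
#5 stroke at R1  (J2 needs exactly one f-in)

1  (I1 all integral)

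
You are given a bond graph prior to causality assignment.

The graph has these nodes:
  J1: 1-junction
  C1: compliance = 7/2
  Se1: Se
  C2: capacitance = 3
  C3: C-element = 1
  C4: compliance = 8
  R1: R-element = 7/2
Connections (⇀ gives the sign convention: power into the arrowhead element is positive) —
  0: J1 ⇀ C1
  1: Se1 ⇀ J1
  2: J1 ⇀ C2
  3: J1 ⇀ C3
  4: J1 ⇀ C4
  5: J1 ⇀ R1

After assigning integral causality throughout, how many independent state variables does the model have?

#1 →J1  (Se1: effort source, stroke at far end)
#0 →J1  (prefer integral on C1)
#2 →J1  (prefer integral on C2)
#3 →J1  (C3: C, integral causality)
#4 →J1  (prefer integral on C4)
#5 →R1  (closing 1-jn rule on J1)

4  (C1, C2, C3, C4 all integral)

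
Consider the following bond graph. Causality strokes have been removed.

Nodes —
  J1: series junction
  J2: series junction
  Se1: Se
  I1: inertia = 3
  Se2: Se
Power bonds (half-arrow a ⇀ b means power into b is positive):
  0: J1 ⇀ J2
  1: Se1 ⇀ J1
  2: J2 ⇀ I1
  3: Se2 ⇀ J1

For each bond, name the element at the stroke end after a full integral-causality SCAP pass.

#0 stroke at J2
#1 stroke at J1
#2 stroke at I1
#3 stroke at J1

#1 |J1  (Se1: effort source, stroke at far end)
#3 |J1  (source Se2 imposes e)
#0 |J2  (J1 needs exactly one f-in)
#2 |I1  (J2: last free bond brings flow in)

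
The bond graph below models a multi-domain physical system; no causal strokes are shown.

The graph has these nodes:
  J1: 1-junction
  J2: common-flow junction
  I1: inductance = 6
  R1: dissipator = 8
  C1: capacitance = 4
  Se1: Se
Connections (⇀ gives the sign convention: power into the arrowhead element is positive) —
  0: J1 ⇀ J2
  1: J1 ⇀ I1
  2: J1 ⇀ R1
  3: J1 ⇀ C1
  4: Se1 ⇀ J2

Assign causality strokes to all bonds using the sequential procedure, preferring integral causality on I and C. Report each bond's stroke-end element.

#4 |J2  (source Se1 imposes e)
#0 |J1  (only one flow-in slot at J2)
#1 |I1  (prefer integral on I1)
#2 |J1  (common-f at J1 fixed by 1)
#3 |J1  (common-f at J1 fixed by 1)

b0 stroke→J1
b1 stroke→I1
b2 stroke→J1
b3 stroke→J1
b4 stroke→J2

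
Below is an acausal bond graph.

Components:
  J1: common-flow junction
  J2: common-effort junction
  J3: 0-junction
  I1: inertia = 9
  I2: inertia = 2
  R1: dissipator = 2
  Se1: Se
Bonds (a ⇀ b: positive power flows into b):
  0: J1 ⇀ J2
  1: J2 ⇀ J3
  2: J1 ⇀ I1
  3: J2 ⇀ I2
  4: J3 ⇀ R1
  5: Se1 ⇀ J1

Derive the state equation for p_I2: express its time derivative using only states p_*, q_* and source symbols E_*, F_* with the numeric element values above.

b5 |J1  (source Se1 imposes e)
b2 |I1  (I1 integral (f out))
b0 |J1  (1-jn J1 has f-setter on 2)
b3 |I2  (I2 integral (f out))
b1 |J2  (closing 0-jn rule on J2)
b4 |J3  (only one effort-in slot at J3)

dp_I2/dt = 2*p_I1/9 - p_I2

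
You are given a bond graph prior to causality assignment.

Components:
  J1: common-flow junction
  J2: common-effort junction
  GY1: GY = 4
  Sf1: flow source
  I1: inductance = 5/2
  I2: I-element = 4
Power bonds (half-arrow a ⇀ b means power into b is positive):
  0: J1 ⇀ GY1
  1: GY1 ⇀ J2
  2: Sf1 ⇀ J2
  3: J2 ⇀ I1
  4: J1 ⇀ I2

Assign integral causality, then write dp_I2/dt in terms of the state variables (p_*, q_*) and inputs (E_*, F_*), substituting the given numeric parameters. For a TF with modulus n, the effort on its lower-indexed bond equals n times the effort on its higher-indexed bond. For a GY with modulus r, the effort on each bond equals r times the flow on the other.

β2 |Sf1  (Sf1 (Sf) sets flow on bond)
β3 |I1  (I1 outputs flow p/I1)
β1 |J2  (J2: last free bond brings effort in)
β0 |J1  (GY1: gyrator matches bond 1)
β4 |I2  (J1: last free bond brings flow in)

dp_I2/dt = 4*F_Sf1 - 8*p_I1/5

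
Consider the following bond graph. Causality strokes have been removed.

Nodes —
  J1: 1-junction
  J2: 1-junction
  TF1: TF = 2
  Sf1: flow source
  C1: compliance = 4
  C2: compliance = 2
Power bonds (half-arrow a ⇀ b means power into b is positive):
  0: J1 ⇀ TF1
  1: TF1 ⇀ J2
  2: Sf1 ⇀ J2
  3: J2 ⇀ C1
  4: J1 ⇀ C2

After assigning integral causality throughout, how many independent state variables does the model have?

b2 stroke at Sf1  (Sf1 fixes flow; stroke at Sf1)
b1 stroke at J2  (1-jn J2 has f-setter on 2)
b3 stroke at J2  (common-f at J2 fixed by 2)
b0 stroke at TF1  (TF TF1: opposite of bond 1)
b4 stroke at J1  (common-f at J1 fixed by 0)

2  (C1, C2 all integral)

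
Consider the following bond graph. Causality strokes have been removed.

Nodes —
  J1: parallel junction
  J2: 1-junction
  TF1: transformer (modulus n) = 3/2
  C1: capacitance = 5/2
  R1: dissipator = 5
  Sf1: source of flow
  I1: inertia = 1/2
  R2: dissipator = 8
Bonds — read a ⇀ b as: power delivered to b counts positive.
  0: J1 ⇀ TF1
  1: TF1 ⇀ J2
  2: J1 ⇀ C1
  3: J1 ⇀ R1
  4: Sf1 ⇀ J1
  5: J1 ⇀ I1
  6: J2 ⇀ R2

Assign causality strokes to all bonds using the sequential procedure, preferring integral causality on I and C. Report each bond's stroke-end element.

β0 stroke at TF1
β1 stroke at J2
β2 stroke at J1
β3 stroke at R1
β4 stroke at Sf1
β5 stroke at I1
β6 stroke at R2

bond 4 |Sf1  (source Sf1 imposes f)
bond 2 |J1  (C1 outputs effort q/C1)
bond 0 |TF1  (0-jn J1 has e-setter on 2)
bond 3 |R1  (0-jn J1 has e-setter on 2)
bond 5 |I1  (J1 effort already set via bond 2)
bond 1 |J2  (through TF1, causality passes straight; one stroke at TF1)
bond 6 |R2  (closing 1-jn rule on J2)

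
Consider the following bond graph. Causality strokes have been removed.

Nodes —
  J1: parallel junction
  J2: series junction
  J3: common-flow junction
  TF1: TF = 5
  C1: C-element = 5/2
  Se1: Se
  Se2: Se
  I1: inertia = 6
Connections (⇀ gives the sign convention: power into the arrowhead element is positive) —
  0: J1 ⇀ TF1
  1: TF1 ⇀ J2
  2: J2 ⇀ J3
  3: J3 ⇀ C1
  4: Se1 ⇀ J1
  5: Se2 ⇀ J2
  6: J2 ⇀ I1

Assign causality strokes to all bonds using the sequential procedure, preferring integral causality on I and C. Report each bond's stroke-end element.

bond 0 stroke at TF1
bond 1 stroke at J2
bond 2 stroke at J2
bond 3 stroke at J3
bond 4 stroke at J1
bond 5 stroke at J2
bond 6 stroke at I1

#4 |J1  (Se1: effort source, stroke at far end)
#5 |J2  (Se2 fixes effort; stroke away)
#0 |TF1  (J1 effort already set via bond 4)
#1 |J2  (TF1 one-in-one-out from 0)
#3 |J3  (C1 outputs effort q/C1)
#2 |J2  (closing 1-jn rule on J3)
#6 |I1  (closing 1-jn rule on J2)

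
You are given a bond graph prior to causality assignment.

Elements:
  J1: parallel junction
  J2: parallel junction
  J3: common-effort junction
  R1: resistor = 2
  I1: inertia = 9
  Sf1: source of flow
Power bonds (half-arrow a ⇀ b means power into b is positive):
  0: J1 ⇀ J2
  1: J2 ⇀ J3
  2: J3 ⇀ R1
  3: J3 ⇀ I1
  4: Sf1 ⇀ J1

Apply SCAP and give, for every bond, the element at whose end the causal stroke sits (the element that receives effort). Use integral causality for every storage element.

#0 stroke at J1
#1 stroke at J2
#2 stroke at J3
#3 stroke at I1
#4 stroke at Sf1

bond 4 stroke at Sf1  (Sf1: flow source, stroke at near end)
bond 0 stroke at J1  (closing 0-jn rule on J1)
bond 1 stroke at J2  (J2 needs exactly one e-in)
bond 3 stroke at I1  (I1: I, integral causality)
bond 2 stroke at J3  (only one effort-in slot at J3)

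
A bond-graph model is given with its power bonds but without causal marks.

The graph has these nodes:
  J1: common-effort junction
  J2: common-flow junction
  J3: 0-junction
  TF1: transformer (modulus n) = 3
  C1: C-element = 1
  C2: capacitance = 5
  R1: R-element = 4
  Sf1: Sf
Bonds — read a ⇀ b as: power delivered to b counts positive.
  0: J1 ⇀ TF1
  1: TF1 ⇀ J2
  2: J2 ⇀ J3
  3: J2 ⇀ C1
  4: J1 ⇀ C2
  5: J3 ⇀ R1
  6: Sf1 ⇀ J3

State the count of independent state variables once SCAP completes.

b6 |Sf1  (Sf1 fixes flow; stroke at Sf1)
b3 |J2  (prefer integral on C1)
b4 |J1  (prefer integral on C2)
b0 |TF1  (common-e at J1 fixed by 4)
b1 |J2  (TF TF1: opposite of bond 0)
b2 |J3  (closing 1-jn rule on J2)
b5 |R1  (J3: bond 2 brought effort, rest push out)

2  (C1, C2 all integral)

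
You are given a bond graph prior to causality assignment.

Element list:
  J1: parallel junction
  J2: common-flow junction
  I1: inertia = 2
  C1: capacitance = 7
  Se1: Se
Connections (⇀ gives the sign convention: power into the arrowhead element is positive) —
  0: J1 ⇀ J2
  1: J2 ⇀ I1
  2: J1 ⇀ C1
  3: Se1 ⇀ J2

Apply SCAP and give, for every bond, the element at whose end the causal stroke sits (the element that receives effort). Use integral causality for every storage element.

#3 |J2  (Se1: effort source, stroke at far end)
#1 |I1  (I1: I, integral causality)
#0 |J2  (J2 flow already set via bond 1)
#2 |J1  (closing 0-jn rule on J1)

β0 stroke at J2
β1 stroke at I1
β2 stroke at J1
β3 stroke at J2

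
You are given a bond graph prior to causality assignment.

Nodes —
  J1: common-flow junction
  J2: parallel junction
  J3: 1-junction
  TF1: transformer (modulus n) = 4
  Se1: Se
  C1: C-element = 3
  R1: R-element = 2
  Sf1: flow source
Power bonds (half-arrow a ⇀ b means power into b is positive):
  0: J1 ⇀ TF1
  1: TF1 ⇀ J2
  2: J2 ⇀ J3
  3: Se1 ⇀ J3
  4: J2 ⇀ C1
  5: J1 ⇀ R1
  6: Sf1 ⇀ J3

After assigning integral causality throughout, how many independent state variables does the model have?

1  (C1 all integral)

bond 3 →J3  (Se1 fixes effort; stroke away)
bond 6 →Sf1  (Sf1 (Sf) sets flow on bond)
bond 2 →J3  (J3 flow already set via bond 6)
bond 4 →J2  (C1 outputs effort q/C1)
bond 1 →TF1  (J2: bond 4 brought effort, rest push out)
bond 0 →J1  (TF1: transformer flips bond 1)
bond 5 →R1  (J1: last free bond brings flow in)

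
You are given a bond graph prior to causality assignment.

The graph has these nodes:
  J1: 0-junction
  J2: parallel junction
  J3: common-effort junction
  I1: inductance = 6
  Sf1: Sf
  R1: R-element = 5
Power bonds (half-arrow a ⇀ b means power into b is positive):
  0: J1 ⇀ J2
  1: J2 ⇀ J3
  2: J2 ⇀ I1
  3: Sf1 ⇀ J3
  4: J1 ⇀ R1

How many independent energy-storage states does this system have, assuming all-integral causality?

1  (I1 all integral)

#3 |Sf1  (Sf1: flow source, stroke at near end)
#1 |J3  (closing 0-jn rule on J3)
#2 |I1  (I1 integral (f out))
#0 |J2  (J2 needs exactly one e-in)
#4 |J1  (J1: last free bond brings effort in)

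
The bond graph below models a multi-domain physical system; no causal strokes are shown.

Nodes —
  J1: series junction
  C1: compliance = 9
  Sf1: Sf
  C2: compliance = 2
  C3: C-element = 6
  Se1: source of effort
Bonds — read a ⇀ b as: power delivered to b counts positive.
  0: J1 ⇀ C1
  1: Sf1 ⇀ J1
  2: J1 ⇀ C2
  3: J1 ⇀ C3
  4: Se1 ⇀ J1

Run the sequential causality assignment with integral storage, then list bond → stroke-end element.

β1 →Sf1  (Sf1 (Sf) sets flow on bond)
β4 →J1  (Se1: effort source, stroke at far end)
β0 →J1  (J1: bond 1 brought flow, rest push out)
β2 →J1  (J1 flow already set via bond 1)
β3 →J1  (J1: bond 1 brought flow, rest push out)

#0 |J1
#1 |Sf1
#2 |J1
#3 |J1
#4 |J1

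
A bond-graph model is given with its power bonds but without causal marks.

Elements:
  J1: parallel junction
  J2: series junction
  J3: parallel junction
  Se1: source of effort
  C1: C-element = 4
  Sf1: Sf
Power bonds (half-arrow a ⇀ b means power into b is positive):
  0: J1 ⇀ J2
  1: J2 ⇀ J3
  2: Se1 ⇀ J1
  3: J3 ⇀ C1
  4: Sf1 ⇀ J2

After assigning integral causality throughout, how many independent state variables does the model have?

b2 stroke→J1  (source Se1 imposes e)
b4 stroke→Sf1  (Sf1: flow source, stroke at near end)
b0 stroke→J2  (common-e at J1 fixed by 2)
b1 stroke→J2  (common-f at J2 fixed by 4)
b3 stroke→J3  (J3 needs exactly one e-in)

1  (C1 all integral)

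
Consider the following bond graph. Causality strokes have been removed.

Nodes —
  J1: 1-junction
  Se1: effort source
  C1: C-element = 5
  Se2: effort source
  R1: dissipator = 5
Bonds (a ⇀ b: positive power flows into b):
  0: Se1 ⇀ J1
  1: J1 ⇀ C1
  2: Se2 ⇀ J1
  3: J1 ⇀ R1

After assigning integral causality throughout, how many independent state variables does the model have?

1  (C1 all integral)

b0 →J1  (Se1: effort source, stroke at far end)
b2 →J1  (Se2 (Se) sets effort on bond)
b1 →J1  (C1 outputs effort q/C1)
b3 →R1  (only one flow-in slot at J1)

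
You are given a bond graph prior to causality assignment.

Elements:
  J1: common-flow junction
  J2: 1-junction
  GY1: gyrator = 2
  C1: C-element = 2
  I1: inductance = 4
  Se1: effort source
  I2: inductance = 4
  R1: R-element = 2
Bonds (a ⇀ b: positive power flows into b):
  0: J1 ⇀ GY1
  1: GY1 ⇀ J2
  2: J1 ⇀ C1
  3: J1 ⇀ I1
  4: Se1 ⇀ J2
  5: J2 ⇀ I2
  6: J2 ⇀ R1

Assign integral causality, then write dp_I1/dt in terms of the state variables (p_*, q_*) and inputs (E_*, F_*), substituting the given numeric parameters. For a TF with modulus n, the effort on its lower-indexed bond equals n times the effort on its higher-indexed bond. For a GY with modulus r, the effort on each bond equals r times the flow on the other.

β4 |J2  (Se1 fixes effort; stroke away)
β2 |J1  (C1 outputs effort q/C1)
β3 |I1  (prefer integral on I1)
β0 |J1  (common-f at J1 fixed by 3)
β1 |J2  (through GY1, causality inverts; strokes same side of GY1)
β5 |I2  (I2 outputs flow p/I2)
β6 |J2  (common-f at J2 fixed by 5)

dp_I1/dt = -p_I2/2 - q_C1/2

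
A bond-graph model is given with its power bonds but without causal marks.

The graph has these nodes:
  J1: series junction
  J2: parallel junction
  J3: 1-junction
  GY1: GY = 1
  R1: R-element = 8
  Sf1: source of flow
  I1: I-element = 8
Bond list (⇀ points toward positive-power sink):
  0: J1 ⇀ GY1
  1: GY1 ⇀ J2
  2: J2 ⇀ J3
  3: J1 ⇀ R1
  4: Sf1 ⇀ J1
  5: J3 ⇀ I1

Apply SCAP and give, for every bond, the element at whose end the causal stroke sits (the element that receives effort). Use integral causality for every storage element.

β0 stroke→J1
β1 stroke→J2
β2 stroke→J3
β3 stroke→J1
β4 stroke→Sf1
β5 stroke→I1

bond 4 |Sf1  (Sf1 fixes flow; stroke at Sf1)
bond 0 |J1  (J1 flow already set via bond 4)
bond 3 |J1  (J1: bond 4 brought flow, rest push out)
bond 1 |J2  (GY GY1: same side as bond 0)
bond 2 |J3  (J2: bond 1 brought effort, rest push out)
bond 5 |I1  (only one flow-in slot at J3)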